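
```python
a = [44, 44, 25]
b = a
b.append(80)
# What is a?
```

After line 1: a = [44, 44, 25]
After line 2 (b = a is an alias, same object): a = [44, 44, 25], b = [44, 44, 25]
After line 3 (b.append mutates the shared list): a = [44, 44, 25, 80], b = [44, 44, 25, 80]

[44, 44, 25, 80]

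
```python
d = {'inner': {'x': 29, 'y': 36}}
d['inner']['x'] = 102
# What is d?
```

After line 1: d = {'inner': {'x': 29, 'y': 36}}
After line 2 (inner x overwritten): d = {'inner': {'x': 102, 'y': 36}}

{'inner': {'x': 102, 'y': 36}}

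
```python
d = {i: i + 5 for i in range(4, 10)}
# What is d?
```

{4: 9, 5: 10, 6: 11, 7: 12, 8: 13, 9: 14}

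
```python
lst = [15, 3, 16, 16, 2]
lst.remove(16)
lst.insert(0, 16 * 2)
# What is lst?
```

After line 1: lst = [15, 3, 16, 16, 2]
After line 2 (remove first 16): lst = [15, 3, 16, 2]
After line 3 (insert 32 at index 0): lst = [32, 15, 3, 16, 2]

[32, 15, 3, 16, 2]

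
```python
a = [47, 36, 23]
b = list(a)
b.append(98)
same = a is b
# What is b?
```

After line 1: a = [47, 36, 23]
After line 2 (b = list(a) is a shallow copy, new object): a = [47, 36, 23], b = [47, 36, 23]
After line 3 (append only mutates b): a = [47, 36, 23], b = [47, 36, 23, 98]
After line 4 (same = a is b; different objects -> False): same = False

[47, 36, 23, 98]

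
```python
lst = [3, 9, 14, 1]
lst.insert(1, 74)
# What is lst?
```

[3, 74, 9, 14, 1]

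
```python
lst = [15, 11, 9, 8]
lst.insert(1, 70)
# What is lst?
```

[15, 70, 11, 9, 8]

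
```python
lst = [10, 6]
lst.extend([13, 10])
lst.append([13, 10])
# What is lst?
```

After line 1: lst = [10, 6]
After line 2 (extend unpacks [13, 10]): lst = [10, 6, 13, 10]
After line 3 (append adds [13, 10] as single element): lst = [10, 6, 13, 10, [13, 10]]

[10, 6, 13, 10, [13, 10]]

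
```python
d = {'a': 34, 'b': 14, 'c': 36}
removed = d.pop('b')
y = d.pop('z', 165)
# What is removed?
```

After line 1: d = {'a': 34, 'b': 14, 'c': 36}
After line 2 (pop 'b' returns 14): d = {'a': 34, 'c': 36}, removed = 14
After line 3 (pop 'z' missing, returns default 165): d = {'a': 34, 'c': 36}, y = 165

14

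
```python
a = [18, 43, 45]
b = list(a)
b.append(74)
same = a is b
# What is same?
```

After line 1: a = [18, 43, 45]
After line 2 (b = list(a) is a shallow copy, new object): a = [18, 43, 45], b = [18, 43, 45]
After line 3 (append only mutates b): a = [18, 43, 45], b = [18, 43, 45, 74]
After line 4 (same = a is b; different objects -> False): same = False

False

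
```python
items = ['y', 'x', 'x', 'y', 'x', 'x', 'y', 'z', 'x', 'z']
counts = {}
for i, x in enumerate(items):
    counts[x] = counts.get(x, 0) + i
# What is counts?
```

Initial: counts = {}, items = ['y', 'x', 'x', 'y', 'x', 'x', 'y', 'z', 'x', 'z']
i=0, x='y': counts = {'y': 0}
i=1, x='x': counts = {'y': 0, 'x': 1}
i=2, x='x': counts = {'y': 0, 'x': 3}
i=3, x='y': counts = {'y': 3, 'x': 3}
i=4, x='x': counts = {'y': 3, 'x': 7}
i=5, x='x': counts = {'y': 3, 'x': 12}
i=6, x='y': counts = {'y': 9, 'x': 12}
i=7, x='z': counts = {'y': 9, 'x': 12, 'z': 7}
i=8, x='x': counts = {'y': 9, 'x': 20, 'z': 7}
i=9, x='z': counts = {'y': 9, 'x': 20, 'z': 16}

{'y': 9, 'x': 20, 'z': 16}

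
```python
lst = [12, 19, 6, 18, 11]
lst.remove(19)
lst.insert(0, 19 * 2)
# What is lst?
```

After line 1: lst = [12, 19, 6, 18, 11]
After line 2 (remove first 19): lst = [12, 6, 18, 11]
After line 3 (insert 38 at index 0): lst = [38, 12, 6, 18, 11]

[38, 12, 6, 18, 11]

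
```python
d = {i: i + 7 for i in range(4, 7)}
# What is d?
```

{4: 11, 5: 12, 6: 13}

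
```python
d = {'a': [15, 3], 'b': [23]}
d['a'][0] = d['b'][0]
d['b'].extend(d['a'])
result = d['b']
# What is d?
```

After line 1: d = {'a': [15, 3], 'b': [23]}
After line 2 (a[0] = b[0] = 23): d = {'a': [23, 3], 'b': [23]}
After line 3 (b.extend(a) appends [23, 3]): d = {'a': [23, 3], 'b': [23, 23, 3]}
After line 4: result = d['b'] = [23, 23, 3]

{'a': [23, 3], 'b': [23, 23, 3]}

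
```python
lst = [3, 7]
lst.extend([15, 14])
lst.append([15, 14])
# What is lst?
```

After line 1: lst = [3, 7]
After line 2 (extend unpacks [15, 14]): lst = [3, 7, 15, 14]
After line 3 (append adds [15, 14] as single element): lst = [3, 7, 15, 14, [15, 14]]

[3, 7, 15, 14, [15, 14]]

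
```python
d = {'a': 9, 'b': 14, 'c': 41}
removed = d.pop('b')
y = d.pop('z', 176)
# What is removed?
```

After line 1: d = {'a': 9, 'b': 14, 'c': 41}
After line 2 (pop 'b' returns 14): d = {'a': 9, 'c': 41}, removed = 14
After line 3 (pop 'z' missing, returns default 176): d = {'a': 9, 'c': 41}, y = 176

14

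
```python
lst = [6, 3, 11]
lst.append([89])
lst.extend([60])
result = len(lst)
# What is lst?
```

After line 1: lst = [6, 3, 11]
After line 2 (append adds [89] as single element): lst = [6, 3, 11, [89]]
After line 3 (extend unpacks [60], adds 60): lst = [6, 3, 11, [89], 60]
After line 4: result = len(lst) = 5

[6, 3, 11, [89], 60]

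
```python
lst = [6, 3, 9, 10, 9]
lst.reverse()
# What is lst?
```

[9, 10, 9, 3, 6]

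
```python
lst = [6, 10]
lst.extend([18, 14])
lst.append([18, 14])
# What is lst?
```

After line 1: lst = [6, 10]
After line 2 (extend unpacks [18, 14]): lst = [6, 10, 18, 14]
After line 3 (append adds [18, 14] as single element): lst = [6, 10, 18, 14, [18, 14]]

[6, 10, 18, 14, [18, 14]]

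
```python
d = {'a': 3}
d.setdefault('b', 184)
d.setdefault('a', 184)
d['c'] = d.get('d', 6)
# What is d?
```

After line 1: d = {'a': 3}
After line 2 (setdefault adds 'b'=184): d = {'a': 3, 'b': 184}
After line 3 (setdefault 'a' no-op, already exists): d = {'a': 3, 'b': 184}
After line 4 (get('d', 6) returns default since 'd' not in d): d = {'a': 3, 'b': 184, 'c': 6}

{'a': 3, 'b': 184, 'c': 6}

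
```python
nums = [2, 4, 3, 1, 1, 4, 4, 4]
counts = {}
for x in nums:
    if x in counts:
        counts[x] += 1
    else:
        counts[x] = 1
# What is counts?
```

Initial: counts = {}, nums = [2, 4, 3, 1, 1, 4, 4, 4]
See 2: counts = {2: 1}
See 4: counts = {2: 1, 4: 1}
See 3: counts = {2: 1, 4: 1, 3: 1}
See 1: counts = {2: 1, 4: 1, 3: 1, 1: 1}
See 1: counts = {2: 1, 4: 1, 3: 1, 1: 2}
See 4: counts = {2: 1, 4: 2, 3: 1, 1: 2}
See 4: counts = {2: 1, 4: 3, 3: 1, 1: 2}
See 4: counts = {2: 1, 4: 4, 3: 1, 1: 2}

{2: 1, 4: 4, 3: 1, 1: 2}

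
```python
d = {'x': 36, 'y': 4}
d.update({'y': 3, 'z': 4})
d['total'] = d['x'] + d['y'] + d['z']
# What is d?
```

After line 1: d = {'x': 36, 'y': 4}
After line 2 (y overwritten, z added): d = {'x': 36, 'y': 3, 'z': 4}
After line 3 (total = 36 + 3 + 4 = 43): d = {'x': 36, 'y': 3, 'z': 4, 'total': 43}

{'x': 36, 'y': 3, 'z': 4, 'total': 43}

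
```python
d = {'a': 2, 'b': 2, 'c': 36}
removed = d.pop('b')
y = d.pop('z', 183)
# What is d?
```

After line 1: d = {'a': 2, 'b': 2, 'c': 36}
After line 2 (pop 'b' returns 2): d = {'a': 2, 'c': 36}, removed = 2
After line 3 (pop 'z' missing, returns default 183): d = {'a': 2, 'c': 36}, y = 183

{'a': 2, 'c': 36}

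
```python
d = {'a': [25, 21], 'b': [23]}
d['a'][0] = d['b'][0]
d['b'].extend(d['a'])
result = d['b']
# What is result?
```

After line 1: d = {'a': [25, 21], 'b': [23]}
After line 2 (a[0] = b[0] = 23): d = {'a': [23, 21], 'b': [23]}
After line 3 (b.extend(a) appends [23, 21]): d = {'a': [23, 21], 'b': [23, 23, 21]}
After line 4: result = d['b'] = [23, 23, 21]

[23, 23, 21]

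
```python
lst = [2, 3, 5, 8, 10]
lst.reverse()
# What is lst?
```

[10, 8, 5, 3, 2]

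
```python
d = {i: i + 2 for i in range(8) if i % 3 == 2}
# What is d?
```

{2: 4, 5: 7}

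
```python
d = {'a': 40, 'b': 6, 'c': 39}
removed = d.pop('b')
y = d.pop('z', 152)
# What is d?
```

After line 1: d = {'a': 40, 'b': 6, 'c': 39}
After line 2 (pop 'b' returns 6): d = {'a': 40, 'c': 39}, removed = 6
After line 3 (pop 'z' missing, returns default 152): d = {'a': 40, 'c': 39}, y = 152

{'a': 40, 'c': 39}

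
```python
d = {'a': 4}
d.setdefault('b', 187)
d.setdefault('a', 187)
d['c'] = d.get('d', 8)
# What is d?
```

After line 1: d = {'a': 4}
After line 2 (setdefault adds 'b'=187): d = {'a': 4, 'b': 187}
After line 3 (setdefault 'a' no-op, already exists): d = {'a': 4, 'b': 187}
After line 4 (get('d', 8) returns default since 'd' not in d): d = {'a': 4, 'b': 187, 'c': 8}

{'a': 4, 'b': 187, 'c': 8}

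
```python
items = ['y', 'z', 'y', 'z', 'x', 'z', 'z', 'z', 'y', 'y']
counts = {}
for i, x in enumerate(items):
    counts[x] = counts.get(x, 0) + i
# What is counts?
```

Initial: counts = {}, items = ['y', 'z', 'y', 'z', 'x', 'z', 'z', 'z', 'y', 'y']
i=0, x='y': counts = {'y': 0}
i=1, x='z': counts = {'y': 0, 'z': 1}
i=2, x='y': counts = {'y': 2, 'z': 1}
i=3, x='z': counts = {'y': 2, 'z': 4}
i=4, x='x': counts = {'y': 2, 'z': 4, 'x': 4}
i=5, x='z': counts = {'y': 2, 'z': 9, 'x': 4}
i=6, x='z': counts = {'y': 2, 'z': 15, 'x': 4}
i=7, x='z': counts = {'y': 2, 'z': 22, 'x': 4}
i=8, x='y': counts = {'y': 10, 'z': 22, 'x': 4}
i=9, x='y': counts = {'y': 19, 'z': 22, 'x': 4}

{'y': 19, 'z': 22, 'x': 4}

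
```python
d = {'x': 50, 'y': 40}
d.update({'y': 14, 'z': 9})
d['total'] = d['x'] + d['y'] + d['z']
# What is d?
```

After line 1: d = {'x': 50, 'y': 40}
After line 2 (y overwritten, z added): d = {'x': 50, 'y': 14, 'z': 9}
After line 3 (total = 50 + 14 + 9 = 73): d = {'x': 50, 'y': 14, 'z': 9, 'total': 73}

{'x': 50, 'y': 14, 'z': 9, 'total': 73}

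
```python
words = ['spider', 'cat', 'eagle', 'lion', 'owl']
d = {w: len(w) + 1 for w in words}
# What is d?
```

{'spider': 7, 'cat': 4, 'eagle': 6, 'lion': 5, 'owl': 4}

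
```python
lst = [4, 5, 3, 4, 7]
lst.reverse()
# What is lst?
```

[7, 4, 3, 5, 4]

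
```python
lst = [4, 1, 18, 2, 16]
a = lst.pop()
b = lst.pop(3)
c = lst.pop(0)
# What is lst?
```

After line 1: lst = [4, 1, 18, 2, 16]
After line 2 (pop() -> a = 16): lst = [4, 1, 18, 2]
After line 3 (pop(3) -> b = 2): lst = [4, 1, 18]
After line 4 (pop(0) -> c = 4): lst = [1, 18]

[1, 18]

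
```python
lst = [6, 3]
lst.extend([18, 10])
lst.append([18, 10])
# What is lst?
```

After line 1: lst = [6, 3]
After line 2 (extend unpacks [18, 10]): lst = [6, 3, 18, 10]
After line 3 (append adds [18, 10] as single element): lst = [6, 3, 18, 10, [18, 10]]

[6, 3, 18, 10, [18, 10]]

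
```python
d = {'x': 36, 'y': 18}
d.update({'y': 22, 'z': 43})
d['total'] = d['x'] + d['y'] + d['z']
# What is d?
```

After line 1: d = {'x': 36, 'y': 18}
After line 2 (y overwritten, z added): d = {'x': 36, 'y': 22, 'z': 43}
After line 3 (total = 36 + 22 + 43 = 101): d = {'x': 36, 'y': 22, 'z': 43, 'total': 101}

{'x': 36, 'y': 22, 'z': 43, 'total': 101}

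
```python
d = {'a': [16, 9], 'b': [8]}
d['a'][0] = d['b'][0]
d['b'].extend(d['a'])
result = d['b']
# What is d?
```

After line 1: d = {'a': [16, 9], 'b': [8]}
After line 2 (a[0] = b[0] = 8): d = {'a': [8, 9], 'b': [8]}
After line 3 (b.extend(a) appends [8, 9]): d = {'a': [8, 9], 'b': [8, 8, 9]}
After line 4: result = d['b'] = [8, 8, 9]

{'a': [8, 9], 'b': [8, 8, 9]}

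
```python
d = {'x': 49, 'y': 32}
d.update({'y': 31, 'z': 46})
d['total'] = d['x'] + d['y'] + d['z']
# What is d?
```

After line 1: d = {'x': 49, 'y': 32}
After line 2 (y overwritten, z added): d = {'x': 49, 'y': 31, 'z': 46}
After line 3 (total = 49 + 31 + 46 = 126): d = {'x': 49, 'y': 31, 'z': 46, 'total': 126}

{'x': 49, 'y': 31, 'z': 46, 'total': 126}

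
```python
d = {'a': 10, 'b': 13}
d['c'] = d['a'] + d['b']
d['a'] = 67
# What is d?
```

After line 1: d = {'a': 10, 'b': 13}
After line 2 (d['c'] = 10 + 13): d = {'a': 10, 'b': 13, 'c': 23}
After line 3: d = {'a': 67, 'b': 13, 'c': 23}

{'a': 67, 'b': 13, 'c': 23}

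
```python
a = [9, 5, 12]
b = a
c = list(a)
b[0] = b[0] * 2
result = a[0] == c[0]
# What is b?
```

After line 1: a = [9, 5, 12]
After line 2 (b = a, alias): a = [9, 5, 12], b = [9, 5, 12]
After line 3 (c = list(a) is a copy, new object): c = [9, 5, 12]
After line 4 (b[0] = 9 * 2 = 18; mutates shared a/b): a = b = [18, 5, 12], c = [9, 5, 12]
After line 5 (a[0] = 18, c[0] = 9; result = False)

[18, 5, 12]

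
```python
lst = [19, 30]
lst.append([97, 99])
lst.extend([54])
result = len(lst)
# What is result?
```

After line 1: lst = [19, 30]
After line 2 (append adds [97, 99] as single element): lst = [19, 30, [97, 99]]
After line 3 (extend unpacks [54], adds 54): lst = [19, 30, [97, 99], 54]
After line 4: result = len(lst) = 4

4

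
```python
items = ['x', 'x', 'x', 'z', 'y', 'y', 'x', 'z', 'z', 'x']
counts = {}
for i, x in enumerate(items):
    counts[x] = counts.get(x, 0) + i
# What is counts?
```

Initial: counts = {}, items = ['x', 'x', 'x', 'z', 'y', 'y', 'x', 'z', 'z', 'x']
i=0, x='x': counts = {'x': 0}
i=1, x='x': counts = {'x': 1}
i=2, x='x': counts = {'x': 3}
i=3, x='z': counts = {'x': 3, 'z': 3}
i=4, x='y': counts = {'x': 3, 'z': 3, 'y': 4}
i=5, x='y': counts = {'x': 3, 'z': 3, 'y': 9}
i=6, x='x': counts = {'x': 9, 'z': 3, 'y': 9}
i=7, x='z': counts = {'x': 9, 'z': 10, 'y': 9}
i=8, x='z': counts = {'x': 9, 'z': 18, 'y': 9}
i=9, x='x': counts = {'x': 18, 'z': 18, 'y': 9}

{'x': 18, 'z': 18, 'y': 9}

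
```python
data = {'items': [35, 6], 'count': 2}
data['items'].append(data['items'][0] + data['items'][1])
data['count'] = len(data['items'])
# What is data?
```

After line 1: data = {'items': [35, 6], 'count': 2}
After line 2 (append 35 + 6 = 41): data = {'items': [35, 6, 41], 'count': 2}
After line 3 (count = len(items) = 3): data = {'items': [35, 6, 41], 'count': 3}

{'items': [35, 6, 41], 'count': 3}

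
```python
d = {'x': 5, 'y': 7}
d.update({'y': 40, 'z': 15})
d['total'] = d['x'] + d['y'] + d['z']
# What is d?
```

After line 1: d = {'x': 5, 'y': 7}
After line 2 (y overwritten, z added): d = {'x': 5, 'y': 40, 'z': 15}
After line 3 (total = 5 + 40 + 15 = 60): d = {'x': 5, 'y': 40, 'z': 15, 'total': 60}

{'x': 5, 'y': 40, 'z': 15, 'total': 60}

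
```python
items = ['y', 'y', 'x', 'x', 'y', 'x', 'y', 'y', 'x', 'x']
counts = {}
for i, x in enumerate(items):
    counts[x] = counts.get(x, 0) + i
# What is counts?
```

Initial: counts = {}, items = ['y', 'y', 'x', 'x', 'y', 'x', 'y', 'y', 'x', 'x']
i=0, x='y': counts = {'y': 0}
i=1, x='y': counts = {'y': 1}
i=2, x='x': counts = {'y': 1, 'x': 2}
i=3, x='x': counts = {'y': 1, 'x': 5}
i=4, x='y': counts = {'y': 5, 'x': 5}
i=5, x='x': counts = {'y': 5, 'x': 10}
i=6, x='y': counts = {'y': 11, 'x': 10}
i=7, x='y': counts = {'y': 18, 'x': 10}
i=8, x='x': counts = {'y': 18, 'x': 18}
i=9, x='x': counts = {'y': 18, 'x': 27}

{'y': 18, 'x': 27}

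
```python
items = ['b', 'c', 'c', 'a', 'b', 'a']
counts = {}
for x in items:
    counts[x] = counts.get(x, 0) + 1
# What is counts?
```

Initial: counts = {}, items = ['b', 'c', 'c', 'a', 'b', 'a']
See 'b': counts = {'b': 1}
See 'c': counts = {'b': 1, 'c': 1}
See 'c': counts = {'b': 1, 'c': 2}
See 'a': counts = {'b': 1, 'c': 2, 'a': 1}
See 'b': counts = {'b': 2, 'c': 2, 'a': 1}
See 'a': counts = {'b': 2, 'c': 2, 'a': 2}

{'b': 2, 'c': 2, 'a': 2}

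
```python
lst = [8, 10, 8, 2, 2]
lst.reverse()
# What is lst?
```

[2, 2, 8, 10, 8]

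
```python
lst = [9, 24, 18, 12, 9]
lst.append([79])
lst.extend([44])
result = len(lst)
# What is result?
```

After line 1: lst = [9, 24, 18, 12, 9]
After line 2 (append adds [79] as single element): lst = [9, 24, 18, 12, 9, [79]]
After line 3 (extend unpacks [44], adds 44): lst = [9, 24, 18, 12, 9, [79], 44]
After line 4: result = len(lst) = 7

7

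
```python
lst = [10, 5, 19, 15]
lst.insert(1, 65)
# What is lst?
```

[10, 65, 5, 19, 15]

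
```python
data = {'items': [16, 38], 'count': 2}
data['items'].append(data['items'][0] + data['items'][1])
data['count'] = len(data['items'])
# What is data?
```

After line 1: data = {'items': [16, 38], 'count': 2}
After line 2 (append 16 + 38 = 54): data = {'items': [16, 38, 54], 'count': 2}
After line 3 (count = len(items) = 3): data = {'items': [16, 38, 54], 'count': 3}

{'items': [16, 38, 54], 'count': 3}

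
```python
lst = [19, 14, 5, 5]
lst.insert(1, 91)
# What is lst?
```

[19, 91, 14, 5, 5]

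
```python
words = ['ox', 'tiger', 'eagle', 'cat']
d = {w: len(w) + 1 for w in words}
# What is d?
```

{'ox': 3, 'tiger': 6, 'eagle': 6, 'cat': 4}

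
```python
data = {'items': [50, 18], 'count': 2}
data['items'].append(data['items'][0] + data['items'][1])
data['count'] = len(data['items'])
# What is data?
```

After line 1: data = {'items': [50, 18], 'count': 2}
After line 2 (append 50 + 18 = 68): data = {'items': [50, 18, 68], 'count': 2}
After line 3 (count = len(items) = 3): data = {'items': [50, 18, 68], 'count': 3}

{'items': [50, 18, 68], 'count': 3}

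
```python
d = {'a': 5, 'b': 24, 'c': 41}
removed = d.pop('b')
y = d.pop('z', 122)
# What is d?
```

After line 1: d = {'a': 5, 'b': 24, 'c': 41}
After line 2 (pop 'b' returns 24): d = {'a': 5, 'c': 41}, removed = 24
After line 3 (pop 'z' missing, returns default 122): d = {'a': 5, 'c': 41}, y = 122

{'a': 5, 'c': 41}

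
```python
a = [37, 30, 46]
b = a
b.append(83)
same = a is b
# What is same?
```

After line 1: a = [37, 30, 46]
After line 2 (b = a is an alias, same object): a = [37, 30, 46], b = [37, 30, 46]
After line 3 (b.append mutates the shared list): a = [37, 30, 46, 83], b = [37, 30, 46, 83]
After line 4 (same = a is b; same object -> True): same = True

True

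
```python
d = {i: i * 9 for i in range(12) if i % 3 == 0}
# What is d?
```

{0: 0, 3: 27, 6: 54, 9: 81}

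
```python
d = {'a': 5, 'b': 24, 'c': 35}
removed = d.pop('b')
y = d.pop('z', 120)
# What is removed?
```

After line 1: d = {'a': 5, 'b': 24, 'c': 35}
After line 2 (pop 'b' returns 24): d = {'a': 5, 'c': 35}, removed = 24
After line 3 (pop 'z' missing, returns default 120): d = {'a': 5, 'c': 35}, y = 120

24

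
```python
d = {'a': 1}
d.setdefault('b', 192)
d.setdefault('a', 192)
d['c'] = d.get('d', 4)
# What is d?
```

After line 1: d = {'a': 1}
After line 2 (setdefault adds 'b'=192): d = {'a': 1, 'b': 192}
After line 3 (setdefault 'a' no-op, already exists): d = {'a': 1, 'b': 192}
After line 4 (get('d', 4) returns default since 'd' not in d): d = {'a': 1, 'b': 192, 'c': 4}

{'a': 1, 'b': 192, 'c': 4}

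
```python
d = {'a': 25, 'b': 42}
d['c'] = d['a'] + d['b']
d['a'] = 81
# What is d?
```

After line 1: d = {'a': 25, 'b': 42}
After line 2 (d['c'] = 25 + 42): d = {'a': 25, 'b': 42, 'c': 67}
After line 3: d = {'a': 81, 'b': 42, 'c': 67}

{'a': 81, 'b': 42, 'c': 67}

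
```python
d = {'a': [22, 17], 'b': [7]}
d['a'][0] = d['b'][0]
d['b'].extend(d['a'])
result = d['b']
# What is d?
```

After line 1: d = {'a': [22, 17], 'b': [7]}
After line 2 (a[0] = b[0] = 7): d = {'a': [7, 17], 'b': [7]}
After line 3 (b.extend(a) appends [7, 17]): d = {'a': [7, 17], 'b': [7, 7, 17]}
After line 4: result = d['b'] = [7, 7, 17]

{'a': [7, 17], 'b': [7, 7, 17]}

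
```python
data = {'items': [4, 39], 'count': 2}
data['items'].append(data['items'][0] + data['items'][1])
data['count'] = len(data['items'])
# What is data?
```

After line 1: data = {'items': [4, 39], 'count': 2}
After line 2 (append 4 + 39 = 43): data = {'items': [4, 39, 43], 'count': 2}
After line 3 (count = len(items) = 3): data = {'items': [4, 39, 43], 'count': 3}

{'items': [4, 39, 43], 'count': 3}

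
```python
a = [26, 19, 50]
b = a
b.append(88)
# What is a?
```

After line 1: a = [26, 19, 50]
After line 2 (b = a is an alias, same object): a = [26, 19, 50], b = [26, 19, 50]
After line 3 (b.append mutates the shared list): a = [26, 19, 50, 88], b = [26, 19, 50, 88]

[26, 19, 50, 88]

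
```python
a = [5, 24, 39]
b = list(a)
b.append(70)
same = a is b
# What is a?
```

After line 1: a = [5, 24, 39]
After line 2 (b = list(a) is a shallow copy, new object): a = [5, 24, 39], b = [5, 24, 39]
After line 3 (append only mutates b): a = [5, 24, 39], b = [5, 24, 39, 70]
After line 4 (same = a is b; different objects -> False): same = False

[5, 24, 39]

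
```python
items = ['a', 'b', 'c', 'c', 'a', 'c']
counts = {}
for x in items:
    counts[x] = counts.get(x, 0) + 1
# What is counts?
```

Initial: counts = {}, items = ['a', 'b', 'c', 'c', 'a', 'c']
See 'a': counts = {'a': 1}
See 'b': counts = {'a': 1, 'b': 1}
See 'c': counts = {'a': 1, 'b': 1, 'c': 1}
See 'c': counts = {'a': 1, 'b': 1, 'c': 2}
See 'a': counts = {'a': 2, 'b': 1, 'c': 2}
See 'c': counts = {'a': 2, 'b': 1, 'c': 3}

{'a': 2, 'b': 1, 'c': 3}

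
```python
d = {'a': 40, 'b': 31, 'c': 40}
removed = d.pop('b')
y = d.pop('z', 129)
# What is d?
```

After line 1: d = {'a': 40, 'b': 31, 'c': 40}
After line 2 (pop 'b' returns 31): d = {'a': 40, 'c': 40}, removed = 31
After line 3 (pop 'z' missing, returns default 129): d = {'a': 40, 'c': 40}, y = 129

{'a': 40, 'c': 40}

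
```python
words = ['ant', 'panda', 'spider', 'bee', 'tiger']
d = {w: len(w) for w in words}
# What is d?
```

{'ant': 3, 'panda': 5, 'spider': 6, 'bee': 3, 'tiger': 5}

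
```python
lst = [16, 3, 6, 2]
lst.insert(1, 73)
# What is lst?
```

[16, 73, 3, 6, 2]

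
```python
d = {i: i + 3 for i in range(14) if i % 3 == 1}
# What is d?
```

{1: 4, 4: 7, 7: 10, 10: 13, 13: 16}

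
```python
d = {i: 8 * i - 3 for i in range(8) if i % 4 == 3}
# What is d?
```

{3: 21, 7: 53}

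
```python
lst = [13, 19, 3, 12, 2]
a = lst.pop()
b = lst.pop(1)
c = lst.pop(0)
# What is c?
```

After line 1: lst = [13, 19, 3, 12, 2]
After line 2 (pop() -> a = 2): lst = [13, 19, 3, 12]
After line 3 (pop(1) -> b = 19): lst = [13, 3, 12]
After line 4 (pop(0) -> c = 13): lst = [3, 12]

13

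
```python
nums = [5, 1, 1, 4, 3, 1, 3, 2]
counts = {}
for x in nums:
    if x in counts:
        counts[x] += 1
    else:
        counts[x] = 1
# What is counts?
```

Initial: counts = {}, nums = [5, 1, 1, 4, 3, 1, 3, 2]
See 5: counts = {5: 1}
See 1: counts = {5: 1, 1: 1}
See 1: counts = {5: 1, 1: 2}
See 4: counts = {5: 1, 1: 2, 4: 1}
See 3: counts = {5: 1, 1: 2, 4: 1, 3: 1}
See 1: counts = {5: 1, 1: 3, 4: 1, 3: 1}
See 3: counts = {5: 1, 1: 3, 4: 1, 3: 2}
See 2: counts = {5: 1, 1: 3, 4: 1, 3: 2, 2: 1}

{5: 1, 1: 3, 4: 1, 3: 2, 2: 1}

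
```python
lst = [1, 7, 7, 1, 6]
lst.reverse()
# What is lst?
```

[6, 1, 7, 7, 1]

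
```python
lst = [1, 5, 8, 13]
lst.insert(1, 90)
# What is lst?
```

[1, 90, 5, 8, 13]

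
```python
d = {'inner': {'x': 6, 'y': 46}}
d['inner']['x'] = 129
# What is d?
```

After line 1: d = {'inner': {'x': 6, 'y': 46}}
After line 2 (inner x overwritten): d = {'inner': {'x': 129, 'y': 46}}

{'inner': {'x': 129, 'y': 46}}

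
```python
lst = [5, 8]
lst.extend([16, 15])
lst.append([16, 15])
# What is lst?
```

After line 1: lst = [5, 8]
After line 2 (extend unpacks [16, 15]): lst = [5, 8, 16, 15]
After line 3 (append adds [16, 15] as single element): lst = [5, 8, 16, 15, [16, 15]]

[5, 8, 16, 15, [16, 15]]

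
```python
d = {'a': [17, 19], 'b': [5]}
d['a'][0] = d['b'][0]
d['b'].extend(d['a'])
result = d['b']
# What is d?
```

After line 1: d = {'a': [17, 19], 'b': [5]}
After line 2 (a[0] = b[0] = 5): d = {'a': [5, 19], 'b': [5]}
After line 3 (b.extend(a) appends [5, 19]): d = {'a': [5, 19], 'b': [5, 5, 19]}
After line 4: result = d['b'] = [5, 5, 19]

{'a': [5, 19], 'b': [5, 5, 19]}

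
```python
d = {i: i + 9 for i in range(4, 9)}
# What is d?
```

{4: 13, 5: 14, 6: 15, 7: 16, 8: 17}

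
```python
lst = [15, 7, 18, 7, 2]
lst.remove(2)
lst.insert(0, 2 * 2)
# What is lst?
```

After line 1: lst = [15, 7, 18, 7, 2]
After line 2 (remove first 2): lst = [15, 7, 18, 7]
After line 3 (insert 4 at index 0): lst = [4, 15, 7, 18, 7]

[4, 15, 7, 18, 7]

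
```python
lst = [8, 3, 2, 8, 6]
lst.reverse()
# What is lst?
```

[6, 8, 2, 3, 8]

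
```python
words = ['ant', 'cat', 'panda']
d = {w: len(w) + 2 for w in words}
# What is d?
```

{'ant': 5, 'cat': 5, 'panda': 7}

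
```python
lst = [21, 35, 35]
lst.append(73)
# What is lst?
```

[21, 35, 35, 73]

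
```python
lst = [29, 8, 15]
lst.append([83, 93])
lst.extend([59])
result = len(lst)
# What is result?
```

After line 1: lst = [29, 8, 15]
After line 2 (append adds [83, 93] as single element): lst = [29, 8, 15, [83, 93]]
After line 3 (extend unpacks [59], adds 59): lst = [29, 8, 15, [83, 93], 59]
After line 4: result = len(lst) = 5

5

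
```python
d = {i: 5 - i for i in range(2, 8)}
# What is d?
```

{2: 3, 3: 2, 4: 1, 5: 0, 6: -1, 7: -2}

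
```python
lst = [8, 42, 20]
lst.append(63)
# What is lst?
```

[8, 42, 20, 63]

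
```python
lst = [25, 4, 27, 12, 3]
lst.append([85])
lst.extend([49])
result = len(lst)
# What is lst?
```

After line 1: lst = [25, 4, 27, 12, 3]
After line 2 (append adds [85] as single element): lst = [25, 4, 27, 12, 3, [85]]
After line 3 (extend unpacks [49], adds 49): lst = [25, 4, 27, 12, 3, [85], 49]
After line 4: result = len(lst) = 7

[25, 4, 27, 12, 3, [85], 49]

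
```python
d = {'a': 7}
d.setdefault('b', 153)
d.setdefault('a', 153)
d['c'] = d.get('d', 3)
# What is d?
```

After line 1: d = {'a': 7}
After line 2 (setdefault adds 'b'=153): d = {'a': 7, 'b': 153}
After line 3 (setdefault 'a' no-op, already exists): d = {'a': 7, 'b': 153}
After line 4 (get('d', 3) returns default since 'd' not in d): d = {'a': 7, 'b': 153, 'c': 3}

{'a': 7, 'b': 153, 'c': 3}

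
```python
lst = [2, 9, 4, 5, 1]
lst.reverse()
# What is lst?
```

[1, 5, 4, 9, 2]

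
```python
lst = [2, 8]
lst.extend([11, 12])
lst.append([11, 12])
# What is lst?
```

After line 1: lst = [2, 8]
After line 2 (extend unpacks [11, 12]): lst = [2, 8, 11, 12]
After line 3 (append adds [11, 12] as single element): lst = [2, 8, 11, 12, [11, 12]]

[2, 8, 11, 12, [11, 12]]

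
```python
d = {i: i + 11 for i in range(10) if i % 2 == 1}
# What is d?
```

{1: 12, 3: 14, 5: 16, 7: 18, 9: 20}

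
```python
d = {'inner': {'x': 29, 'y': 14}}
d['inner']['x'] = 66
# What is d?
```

After line 1: d = {'inner': {'x': 29, 'y': 14}}
After line 2 (inner x overwritten): d = {'inner': {'x': 66, 'y': 14}}

{'inner': {'x': 66, 'y': 14}}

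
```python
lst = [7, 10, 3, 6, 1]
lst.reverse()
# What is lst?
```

[1, 6, 3, 10, 7]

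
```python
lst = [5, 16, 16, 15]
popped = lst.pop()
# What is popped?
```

15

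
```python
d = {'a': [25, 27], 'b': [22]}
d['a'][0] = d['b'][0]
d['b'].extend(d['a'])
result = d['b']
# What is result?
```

After line 1: d = {'a': [25, 27], 'b': [22]}
After line 2 (a[0] = b[0] = 22): d = {'a': [22, 27], 'b': [22]}
After line 3 (b.extend(a) appends [22, 27]): d = {'a': [22, 27], 'b': [22, 22, 27]}
After line 4: result = d['b'] = [22, 22, 27]

[22, 22, 27]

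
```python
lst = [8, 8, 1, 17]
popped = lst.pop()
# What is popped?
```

17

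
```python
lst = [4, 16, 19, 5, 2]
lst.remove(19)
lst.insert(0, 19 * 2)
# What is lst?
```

After line 1: lst = [4, 16, 19, 5, 2]
After line 2 (remove first 19): lst = [4, 16, 5, 2]
After line 3 (insert 38 at index 0): lst = [38, 4, 16, 5, 2]

[38, 4, 16, 5, 2]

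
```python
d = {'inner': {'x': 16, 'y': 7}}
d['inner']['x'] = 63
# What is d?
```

After line 1: d = {'inner': {'x': 16, 'y': 7}}
After line 2 (inner x overwritten): d = {'inner': {'x': 63, 'y': 7}}

{'inner': {'x': 63, 'y': 7}}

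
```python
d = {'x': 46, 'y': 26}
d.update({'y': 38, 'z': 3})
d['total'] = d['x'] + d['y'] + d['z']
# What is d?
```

After line 1: d = {'x': 46, 'y': 26}
After line 2 (y overwritten, z added): d = {'x': 46, 'y': 38, 'z': 3}
After line 3 (total = 46 + 38 + 3 = 87): d = {'x': 46, 'y': 38, 'z': 3, 'total': 87}

{'x': 46, 'y': 38, 'z': 3, 'total': 87}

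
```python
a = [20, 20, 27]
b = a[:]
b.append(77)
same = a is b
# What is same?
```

After line 1: a = [20, 20, 27]
After line 2 (b = a[:] is a shallow copy, new object): a = [20, 20, 27], b = [20, 20, 27]
After line 3 (append only mutates b): a = [20, 20, 27], b = [20, 20, 27, 77]
After line 4 (same = a is b; different objects -> False): same = False

False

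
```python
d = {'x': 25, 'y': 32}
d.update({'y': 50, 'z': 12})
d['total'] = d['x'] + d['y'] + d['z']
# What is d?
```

After line 1: d = {'x': 25, 'y': 32}
After line 2 (y overwritten, z added): d = {'x': 25, 'y': 50, 'z': 12}
After line 3 (total = 25 + 50 + 12 = 87): d = {'x': 25, 'y': 50, 'z': 12, 'total': 87}

{'x': 25, 'y': 50, 'z': 12, 'total': 87}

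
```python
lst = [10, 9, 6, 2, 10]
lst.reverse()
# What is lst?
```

[10, 2, 6, 9, 10]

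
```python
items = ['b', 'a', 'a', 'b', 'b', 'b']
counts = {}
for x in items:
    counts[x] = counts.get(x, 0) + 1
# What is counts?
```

Initial: counts = {}, items = ['b', 'a', 'a', 'b', 'b', 'b']
See 'b': counts = {'b': 1}
See 'a': counts = {'b': 1, 'a': 1}
See 'a': counts = {'b': 1, 'a': 2}
See 'b': counts = {'b': 2, 'a': 2}
See 'b': counts = {'b': 3, 'a': 2}
See 'b': counts = {'b': 4, 'a': 2}

{'b': 4, 'a': 2}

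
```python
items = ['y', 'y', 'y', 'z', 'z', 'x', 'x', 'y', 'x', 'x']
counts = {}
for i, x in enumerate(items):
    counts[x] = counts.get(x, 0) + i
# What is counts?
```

Initial: counts = {}, items = ['y', 'y', 'y', 'z', 'z', 'x', 'x', 'y', 'x', 'x']
i=0, x='y': counts = {'y': 0}
i=1, x='y': counts = {'y': 1}
i=2, x='y': counts = {'y': 3}
i=3, x='z': counts = {'y': 3, 'z': 3}
i=4, x='z': counts = {'y': 3, 'z': 7}
i=5, x='x': counts = {'y': 3, 'z': 7, 'x': 5}
i=6, x='x': counts = {'y': 3, 'z': 7, 'x': 11}
i=7, x='y': counts = {'y': 10, 'z': 7, 'x': 11}
i=8, x='x': counts = {'y': 10, 'z': 7, 'x': 19}
i=9, x='x': counts = {'y': 10, 'z': 7, 'x': 28}

{'y': 10, 'z': 7, 'x': 28}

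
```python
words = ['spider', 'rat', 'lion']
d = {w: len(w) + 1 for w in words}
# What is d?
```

{'spider': 7, 'rat': 4, 'lion': 5}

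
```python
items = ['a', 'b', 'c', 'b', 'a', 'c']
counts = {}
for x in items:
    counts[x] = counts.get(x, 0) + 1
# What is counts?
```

Initial: counts = {}, items = ['a', 'b', 'c', 'b', 'a', 'c']
See 'a': counts = {'a': 1}
See 'b': counts = {'a': 1, 'b': 1}
See 'c': counts = {'a': 1, 'b': 1, 'c': 1}
See 'b': counts = {'a': 1, 'b': 2, 'c': 1}
See 'a': counts = {'a': 2, 'b': 2, 'c': 1}
See 'c': counts = {'a': 2, 'b': 2, 'c': 2}

{'a': 2, 'b': 2, 'c': 2}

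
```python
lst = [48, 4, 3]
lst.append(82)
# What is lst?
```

[48, 4, 3, 82]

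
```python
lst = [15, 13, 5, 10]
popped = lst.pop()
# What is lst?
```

[15, 13, 5]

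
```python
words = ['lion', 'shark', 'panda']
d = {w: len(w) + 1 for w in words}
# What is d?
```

{'lion': 5, 'shark': 6, 'panda': 6}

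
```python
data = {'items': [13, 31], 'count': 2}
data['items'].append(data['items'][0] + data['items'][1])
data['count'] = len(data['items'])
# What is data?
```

After line 1: data = {'items': [13, 31], 'count': 2}
After line 2 (append 13 + 31 = 44): data = {'items': [13, 31, 44], 'count': 2}
After line 3 (count = len(items) = 3): data = {'items': [13, 31, 44], 'count': 3}

{'items': [13, 31, 44], 'count': 3}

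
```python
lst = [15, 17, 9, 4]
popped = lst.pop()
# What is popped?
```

4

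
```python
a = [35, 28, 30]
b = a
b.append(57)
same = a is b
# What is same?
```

After line 1: a = [35, 28, 30]
After line 2 (b = a is an alias, same object): a = [35, 28, 30], b = [35, 28, 30]
After line 3 (b.append mutates the shared list): a = [35, 28, 30, 57], b = [35, 28, 30, 57]
After line 4 (same = a is b; same object -> True): same = True

True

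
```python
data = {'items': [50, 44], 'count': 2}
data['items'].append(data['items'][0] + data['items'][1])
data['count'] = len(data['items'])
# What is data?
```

After line 1: data = {'items': [50, 44], 'count': 2}
After line 2 (append 50 + 44 = 94): data = {'items': [50, 44, 94], 'count': 2}
After line 3 (count = len(items) = 3): data = {'items': [50, 44, 94], 'count': 3}

{'items': [50, 44, 94], 'count': 3}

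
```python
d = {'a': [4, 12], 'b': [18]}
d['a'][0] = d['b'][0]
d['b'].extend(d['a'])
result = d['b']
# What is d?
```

After line 1: d = {'a': [4, 12], 'b': [18]}
After line 2 (a[0] = b[0] = 18): d = {'a': [18, 12], 'b': [18]}
After line 3 (b.extend(a) appends [18, 12]): d = {'a': [18, 12], 'b': [18, 18, 12]}
After line 4: result = d['b'] = [18, 18, 12]

{'a': [18, 12], 'b': [18, 18, 12]}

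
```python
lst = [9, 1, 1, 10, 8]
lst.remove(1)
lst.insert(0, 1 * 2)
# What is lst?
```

After line 1: lst = [9, 1, 1, 10, 8]
After line 2 (remove first 1): lst = [9, 1, 10, 8]
After line 3 (insert 2 at index 0): lst = [2, 9, 1, 10, 8]

[2, 9, 1, 10, 8]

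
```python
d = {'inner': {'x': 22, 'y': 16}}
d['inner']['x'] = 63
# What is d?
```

After line 1: d = {'inner': {'x': 22, 'y': 16}}
After line 2 (inner x overwritten): d = {'inner': {'x': 63, 'y': 16}}

{'inner': {'x': 63, 'y': 16}}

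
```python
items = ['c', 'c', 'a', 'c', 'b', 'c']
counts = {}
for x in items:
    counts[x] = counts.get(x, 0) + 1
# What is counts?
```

Initial: counts = {}, items = ['c', 'c', 'a', 'c', 'b', 'c']
See 'c': counts = {'c': 1}
See 'c': counts = {'c': 2}
See 'a': counts = {'c': 2, 'a': 1}
See 'c': counts = {'c': 3, 'a': 1}
See 'b': counts = {'c': 3, 'a': 1, 'b': 1}
See 'c': counts = {'c': 4, 'a': 1, 'b': 1}

{'c': 4, 'a': 1, 'b': 1}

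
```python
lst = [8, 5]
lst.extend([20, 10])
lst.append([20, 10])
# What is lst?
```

After line 1: lst = [8, 5]
After line 2 (extend unpacks [20, 10]): lst = [8, 5, 20, 10]
After line 3 (append adds [20, 10] as single element): lst = [8, 5, 20, 10, [20, 10]]

[8, 5, 20, 10, [20, 10]]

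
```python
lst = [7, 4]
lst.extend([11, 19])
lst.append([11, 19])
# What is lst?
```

After line 1: lst = [7, 4]
After line 2 (extend unpacks [11, 19]): lst = [7, 4, 11, 19]
After line 3 (append adds [11, 19] as single element): lst = [7, 4, 11, 19, [11, 19]]

[7, 4, 11, 19, [11, 19]]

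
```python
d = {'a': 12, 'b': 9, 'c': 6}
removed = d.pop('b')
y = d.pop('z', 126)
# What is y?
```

After line 1: d = {'a': 12, 'b': 9, 'c': 6}
After line 2 (pop 'b' returns 9): d = {'a': 12, 'c': 6}, removed = 9
After line 3 (pop 'z' missing, returns default 126): d = {'a': 12, 'c': 6}, y = 126

126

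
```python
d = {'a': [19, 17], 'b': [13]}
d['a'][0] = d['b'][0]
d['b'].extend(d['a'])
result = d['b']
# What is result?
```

After line 1: d = {'a': [19, 17], 'b': [13]}
After line 2 (a[0] = b[0] = 13): d = {'a': [13, 17], 'b': [13]}
After line 3 (b.extend(a) appends [13, 17]): d = {'a': [13, 17], 'b': [13, 13, 17]}
After line 4: result = d['b'] = [13, 13, 17]

[13, 13, 17]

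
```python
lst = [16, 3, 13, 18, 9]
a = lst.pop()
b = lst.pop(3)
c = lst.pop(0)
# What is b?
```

After line 1: lst = [16, 3, 13, 18, 9]
After line 2 (pop() -> a = 9): lst = [16, 3, 13, 18]
After line 3 (pop(3) -> b = 18): lst = [16, 3, 13]
After line 4 (pop(0) -> c = 16): lst = [3, 13]

18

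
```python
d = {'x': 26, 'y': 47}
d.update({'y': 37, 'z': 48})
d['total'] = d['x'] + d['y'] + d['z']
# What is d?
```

After line 1: d = {'x': 26, 'y': 47}
After line 2 (y overwritten, z added): d = {'x': 26, 'y': 37, 'z': 48}
After line 3 (total = 26 + 37 + 48 = 111): d = {'x': 26, 'y': 37, 'z': 48, 'total': 111}

{'x': 26, 'y': 37, 'z': 48, 'total': 111}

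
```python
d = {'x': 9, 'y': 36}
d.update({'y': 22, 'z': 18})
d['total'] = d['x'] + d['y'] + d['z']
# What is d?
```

After line 1: d = {'x': 9, 'y': 36}
After line 2 (y overwritten, z added): d = {'x': 9, 'y': 22, 'z': 18}
After line 3 (total = 9 + 22 + 18 = 49): d = {'x': 9, 'y': 22, 'z': 18, 'total': 49}

{'x': 9, 'y': 22, 'z': 18, 'total': 49}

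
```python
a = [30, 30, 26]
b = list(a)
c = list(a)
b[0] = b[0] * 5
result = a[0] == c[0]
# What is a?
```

After line 1: a = [30, 30, 26]
After line 2 (b = list(a), copy): a = [30, 30, 26], b = [30, 30, 26]
After line 3 (c = list(a) is a copy, new object): c = [30, 30, 26]
After line 4 (b[0] = 30 * 5 = 150; only b mutates (copy)): a = [30, 30, 26], b = [150, 30, 26], c = [30, 30, 26]
After line 5 (a[0] = 30, c[0] = 30; result = True)

[30, 30, 26]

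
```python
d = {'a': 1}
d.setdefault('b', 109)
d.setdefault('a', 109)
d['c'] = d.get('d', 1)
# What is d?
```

After line 1: d = {'a': 1}
After line 2 (setdefault adds 'b'=109): d = {'a': 1, 'b': 109}
After line 3 (setdefault 'a' no-op, already exists): d = {'a': 1, 'b': 109}
After line 4 (get('d', 1) returns default since 'd' not in d): d = {'a': 1, 'b': 109, 'c': 1}

{'a': 1, 'b': 109, 'c': 1}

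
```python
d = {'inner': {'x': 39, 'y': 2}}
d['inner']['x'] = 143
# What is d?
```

After line 1: d = {'inner': {'x': 39, 'y': 2}}
After line 2 (inner x overwritten): d = {'inner': {'x': 143, 'y': 2}}

{'inner': {'x': 143, 'y': 2}}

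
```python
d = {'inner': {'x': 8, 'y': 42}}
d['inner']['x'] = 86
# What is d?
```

After line 1: d = {'inner': {'x': 8, 'y': 42}}
After line 2 (inner x overwritten): d = {'inner': {'x': 86, 'y': 42}}

{'inner': {'x': 86, 'y': 42}}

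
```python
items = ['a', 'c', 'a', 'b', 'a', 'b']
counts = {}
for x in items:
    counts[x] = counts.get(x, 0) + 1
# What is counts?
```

Initial: counts = {}, items = ['a', 'c', 'a', 'b', 'a', 'b']
See 'a': counts = {'a': 1}
See 'c': counts = {'a': 1, 'c': 1}
See 'a': counts = {'a': 2, 'c': 1}
See 'b': counts = {'a': 2, 'c': 1, 'b': 1}
See 'a': counts = {'a': 3, 'c': 1, 'b': 1}
See 'b': counts = {'a': 3, 'c': 1, 'b': 2}

{'a': 3, 'c': 1, 'b': 2}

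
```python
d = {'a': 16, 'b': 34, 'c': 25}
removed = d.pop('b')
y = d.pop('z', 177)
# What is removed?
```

After line 1: d = {'a': 16, 'b': 34, 'c': 25}
After line 2 (pop 'b' returns 34): d = {'a': 16, 'c': 25}, removed = 34
After line 3 (pop 'z' missing, returns default 177): d = {'a': 16, 'c': 25}, y = 177

34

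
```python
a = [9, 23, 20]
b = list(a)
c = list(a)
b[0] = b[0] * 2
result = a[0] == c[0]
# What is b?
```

After line 1: a = [9, 23, 20]
After line 2 (b = list(a), copy): a = [9, 23, 20], b = [9, 23, 20]
After line 3 (c = list(a) is a copy, new object): c = [9, 23, 20]
After line 4 (b[0] = 9 * 2 = 18; only b mutates (copy)): a = [9, 23, 20], b = [18, 23, 20], c = [9, 23, 20]
After line 5 (a[0] = 9, c[0] = 9; result = True)

[18, 23, 20]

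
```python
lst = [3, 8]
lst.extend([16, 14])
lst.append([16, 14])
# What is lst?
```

After line 1: lst = [3, 8]
After line 2 (extend unpacks [16, 14]): lst = [3, 8, 16, 14]
After line 3 (append adds [16, 14] as single element): lst = [3, 8, 16, 14, [16, 14]]

[3, 8, 16, 14, [16, 14]]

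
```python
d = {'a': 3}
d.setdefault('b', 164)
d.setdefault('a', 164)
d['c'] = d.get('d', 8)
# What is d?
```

After line 1: d = {'a': 3}
After line 2 (setdefault adds 'b'=164): d = {'a': 3, 'b': 164}
After line 3 (setdefault 'a' no-op, already exists): d = {'a': 3, 'b': 164}
After line 4 (get('d', 8) returns default since 'd' not in d): d = {'a': 3, 'b': 164, 'c': 8}

{'a': 3, 'b': 164, 'c': 8}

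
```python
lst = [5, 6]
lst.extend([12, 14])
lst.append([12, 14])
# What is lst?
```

After line 1: lst = [5, 6]
After line 2 (extend unpacks [12, 14]): lst = [5, 6, 12, 14]
After line 3 (append adds [12, 14] as single element): lst = [5, 6, 12, 14, [12, 14]]

[5, 6, 12, 14, [12, 14]]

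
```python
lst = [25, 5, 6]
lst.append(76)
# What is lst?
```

[25, 5, 6, 76]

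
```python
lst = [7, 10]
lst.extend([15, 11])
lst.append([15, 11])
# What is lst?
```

After line 1: lst = [7, 10]
After line 2 (extend unpacks [15, 11]): lst = [7, 10, 15, 11]
After line 3 (append adds [15, 11] as single element): lst = [7, 10, 15, 11, [15, 11]]

[7, 10, 15, 11, [15, 11]]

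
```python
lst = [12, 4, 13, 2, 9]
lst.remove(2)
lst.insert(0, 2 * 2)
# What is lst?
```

After line 1: lst = [12, 4, 13, 2, 9]
After line 2 (remove first 2): lst = [12, 4, 13, 9]
After line 3 (insert 4 at index 0): lst = [4, 12, 4, 13, 9]

[4, 12, 4, 13, 9]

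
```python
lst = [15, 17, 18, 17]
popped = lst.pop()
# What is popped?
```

17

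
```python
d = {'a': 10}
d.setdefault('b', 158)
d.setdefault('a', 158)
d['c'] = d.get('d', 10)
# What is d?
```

After line 1: d = {'a': 10}
After line 2 (setdefault adds 'b'=158): d = {'a': 10, 'b': 158}
After line 3 (setdefault 'a' no-op, already exists): d = {'a': 10, 'b': 158}
After line 4 (get('d', 10) returns default since 'd' not in d): d = {'a': 10, 'b': 158, 'c': 10}

{'a': 10, 'b': 158, 'c': 10}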